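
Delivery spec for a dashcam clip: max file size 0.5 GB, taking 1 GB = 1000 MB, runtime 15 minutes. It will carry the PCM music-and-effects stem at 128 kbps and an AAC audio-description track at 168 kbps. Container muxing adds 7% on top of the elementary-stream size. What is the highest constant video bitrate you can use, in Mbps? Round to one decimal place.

3.9 Mbps

Budget: 0.5 GB = 4000.0 Mb.
Stream payload after overhead: 4000.0 / 1.07 = 3738.3 Mb.
15 min = 900 s
Total bitrate budget: 3738.3 Mb / 900 s = 4.154 Mbps.
Audio total: 128 + 168 = 296 kbps = 0.296 Mbps.
Video: 4.154 − 0.296 = 3.858 Mbps.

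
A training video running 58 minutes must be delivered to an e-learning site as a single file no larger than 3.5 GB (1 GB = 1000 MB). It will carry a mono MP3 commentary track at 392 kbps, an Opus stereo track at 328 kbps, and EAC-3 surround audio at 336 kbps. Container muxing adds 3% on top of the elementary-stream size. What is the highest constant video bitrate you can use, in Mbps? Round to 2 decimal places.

Budget: 3.5 GB = 28000.0 Mb.
Stream payload after overhead: 28000.0 / 1.03 = 27184.5 Mb.
58 min = 3480 s
Total bitrate budget: 27184.5 Mb / 3480 s = 7.812 Mbps.
Audio total: 392 + 328 + 336 = 1056 kbps = 1.056 Mbps.
Video: 7.812 − 1.056 = 6.756 Mbps.

6.76 Mbps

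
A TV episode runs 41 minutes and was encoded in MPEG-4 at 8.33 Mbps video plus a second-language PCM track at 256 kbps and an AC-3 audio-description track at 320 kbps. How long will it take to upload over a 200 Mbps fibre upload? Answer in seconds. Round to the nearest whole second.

41 min = 2460 s
Audio total: 256 + 320 = 576 kbps = 0.576 Mbps.
Total bitrate: 8.906 Mbps.
File: 8.906 Mbps × 2460 s = 21908.8 Mb.
At 200 Mbps: 21908.8 / 200 = 109.5 s ≈ 110 seconds.

110 seconds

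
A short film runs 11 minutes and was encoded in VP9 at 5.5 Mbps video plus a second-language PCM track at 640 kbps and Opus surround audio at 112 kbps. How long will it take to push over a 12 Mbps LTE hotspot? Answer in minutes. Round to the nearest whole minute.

6 minutes

11 min = 660 s
Audio total: 640 + 112 = 752 kbps = 0.752 Mbps.
Total bitrate: 6.252 Mbps.
File: 6.252 Mbps × 660 s = 4126.3 Mb.
At 12 Mbps: 4126.3 / 12 = 343.9 s ≈ 5.73 minutes.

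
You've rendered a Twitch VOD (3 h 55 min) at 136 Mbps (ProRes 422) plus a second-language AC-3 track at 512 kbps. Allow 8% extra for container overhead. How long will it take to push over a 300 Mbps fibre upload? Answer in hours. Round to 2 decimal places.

1.92 hours

3 h 55 min = 235 min = 14100 s
Audio: 512 kbps = 0.512 Mbps.
Total bitrate: 136.512 Mbps.
File: 136.512 Mbps × 14100 s = 1924819.2 Mb.
With 8% container overhead: ×1.08. → 2078804.7 Mb.
At 300 Mbps: 2078804.7 / 300 = 6929.3 s ≈ 1.92 hours.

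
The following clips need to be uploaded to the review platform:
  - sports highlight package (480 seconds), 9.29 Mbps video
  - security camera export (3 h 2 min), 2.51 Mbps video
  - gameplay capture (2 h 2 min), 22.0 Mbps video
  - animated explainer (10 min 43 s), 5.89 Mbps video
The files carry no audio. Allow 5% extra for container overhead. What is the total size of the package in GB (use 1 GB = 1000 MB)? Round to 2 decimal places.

25.82 GB

sports highlight package: 9.290 Mbps × 480 s × 1.05 = 4682.2 Mb
security camera export: 2.510 Mbps × 10920 s × 1.05 = 28779.7 Mb
gameplay capture: 22.000 Mbps × 7320 s × 1.05 = 169092.0 Mb
animated explainer: 5.890 Mbps × 643 s × 1.05 = 3976.6 Mb
Total: 206530.5 Mb = 25816.3 MB.
= 25.82 GB.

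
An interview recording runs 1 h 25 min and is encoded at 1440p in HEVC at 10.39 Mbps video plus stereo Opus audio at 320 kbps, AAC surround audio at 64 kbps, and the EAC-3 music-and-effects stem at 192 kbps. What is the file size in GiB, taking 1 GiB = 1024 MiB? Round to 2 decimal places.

6.51 GiB

1 h 25 min = 85 min = 5100 s
Audio total: 320 + 64 + 192 = 576 kbps = 0.576 Mbps.
Total bitrate: 10.39 + 0.576 = 10.966 Mbps.
Stream data: 10.966 Mbps × 5100 s = 55926.6 Mb.
55,927 Mb = 6,990,825,000 bytes ÷ 1,073,741,824 = 6.511 GiB.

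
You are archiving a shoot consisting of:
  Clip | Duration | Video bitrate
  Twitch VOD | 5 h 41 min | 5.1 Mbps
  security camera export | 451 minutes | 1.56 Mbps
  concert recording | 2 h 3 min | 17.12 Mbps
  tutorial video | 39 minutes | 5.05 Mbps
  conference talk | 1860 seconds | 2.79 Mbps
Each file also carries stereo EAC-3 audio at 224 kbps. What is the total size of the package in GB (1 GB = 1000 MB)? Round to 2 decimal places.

37.89 GB

Audio: 224 kbps = 0.224 Mbps.
Twitch VOD: 5.324 Mbps × 20460 s = 108929.0 Mb
security camera export: 1.784 Mbps × 27060 s = 48275.0 Mb
concert recording: 17.344 Mbps × 7380 s = 127998.7 Mb
tutorial video: 5.274 Mbps × 2340 s = 12341.2 Mb
conference talk: 3.014 Mbps × 1860 s = 5606.0 Mb
Total: 303150.0 Mb = 37893.8 MB.
= 37.89 GB.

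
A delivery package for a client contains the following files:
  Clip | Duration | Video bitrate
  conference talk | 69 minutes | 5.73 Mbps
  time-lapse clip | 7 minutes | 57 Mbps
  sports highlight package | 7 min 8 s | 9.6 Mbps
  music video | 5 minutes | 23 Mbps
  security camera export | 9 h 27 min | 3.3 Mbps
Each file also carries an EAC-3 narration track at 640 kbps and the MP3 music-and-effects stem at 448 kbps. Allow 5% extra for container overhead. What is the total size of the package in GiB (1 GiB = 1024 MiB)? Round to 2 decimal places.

Audio total: 640 + 448 = 1088 kbps = 1.088 Mbps.
conference talk: 6.818 Mbps × 4140 s × 1.05 = 29637.8 Mb
time-lapse clip: 58.088 Mbps × 420 s × 1.05 = 25616.8 Mb
sports highlight package: 10.688 Mbps × 428 s × 1.05 = 4803.2 Mb
music video: 24.088 Mbps × 300 s × 1.05 = 7587.7 Mb
security camera export: 4.388 Mbps × 34020 s × 1.05 = 156743.7 Mb
Total: 224389.3 Mb = 28048.7 MB.
= 26.12 GiB.

26.12 GiB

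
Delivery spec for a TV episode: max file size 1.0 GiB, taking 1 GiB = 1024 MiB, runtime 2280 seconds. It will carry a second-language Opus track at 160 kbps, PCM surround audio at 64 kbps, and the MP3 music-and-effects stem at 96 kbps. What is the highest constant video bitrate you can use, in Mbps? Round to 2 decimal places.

3.45 Mbps

Budget: 1.0 GiB = 8589.9 Mb.
Total bitrate budget: 8589.9 Mb / 2280 s = 3.768 Mbps.
Audio total: 160 + 64 + 96 = 320 kbps = 0.320 Mbps.
Video: 3.768 − 0.320 = 3.448 Mbps.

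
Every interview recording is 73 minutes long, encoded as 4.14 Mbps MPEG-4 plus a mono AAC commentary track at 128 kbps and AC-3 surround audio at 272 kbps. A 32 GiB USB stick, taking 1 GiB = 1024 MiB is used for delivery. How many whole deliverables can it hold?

73 min = 4380 s
Audio total: 128 + 272 = 400 kbps = 0.400 Mbps.
Total bitrate: 4.540 Mbps.
Per item: 4.540 Mbps × 4380 s = 19,885 Mb = 2,486 MB.
Capacity: 32 GiB = 274,878 Mb; 13.82 items → 13 complete.

13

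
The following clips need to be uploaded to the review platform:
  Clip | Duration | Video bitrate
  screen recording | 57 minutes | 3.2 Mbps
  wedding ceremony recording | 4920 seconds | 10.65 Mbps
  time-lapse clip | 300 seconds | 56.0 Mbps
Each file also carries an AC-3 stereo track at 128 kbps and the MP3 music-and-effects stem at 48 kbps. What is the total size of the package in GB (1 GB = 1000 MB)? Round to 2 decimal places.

Audio total: 128 + 48 = 176 kbps = 0.176 Mbps.
screen recording: 3.376 Mbps × 3420 s = 11545.9 Mb
wedding ceremony recording: 10.826 Mbps × 4920 s = 53263.9 Mb
time-lapse clip: 56.176 Mbps × 300 s = 16852.8 Mb
Total: 81662.6 Mb = 10207.8 MB.
= 10.21 GB.

10.21 GB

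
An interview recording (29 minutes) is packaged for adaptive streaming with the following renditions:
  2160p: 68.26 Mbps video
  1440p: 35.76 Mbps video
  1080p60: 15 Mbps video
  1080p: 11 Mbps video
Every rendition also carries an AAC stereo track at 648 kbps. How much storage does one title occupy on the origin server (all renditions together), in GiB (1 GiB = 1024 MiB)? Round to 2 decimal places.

26.86 GiB

29 min = 1740 s
Audio: 648 kbps = 0.648 Mbps.
Sum of rendition bitrates: (68.26+0.648) + (35.76+0.648) + (15+0.648) + (11+0.648) = 132.612 Mbps.
× 1740 s = 230,745 Mb = 28,843 MB = 26.86 GiB.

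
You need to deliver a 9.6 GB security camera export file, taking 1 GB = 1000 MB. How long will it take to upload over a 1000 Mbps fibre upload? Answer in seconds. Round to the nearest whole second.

File: 9.6 GB = 76800.0 Mb.
At 1000 Mbps: 76800.0 / 1000 = 76.8 s ≈ 76.8 seconds.

77 seconds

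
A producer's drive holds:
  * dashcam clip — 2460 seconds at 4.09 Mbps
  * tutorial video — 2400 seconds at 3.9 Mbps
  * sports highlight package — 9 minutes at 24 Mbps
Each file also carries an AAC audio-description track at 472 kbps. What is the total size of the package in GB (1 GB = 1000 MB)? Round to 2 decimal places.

4.37 GB

Audio: 472 kbps = 0.472 Mbps.
dashcam clip: 4.562 Mbps × 2460 s = 11222.5 Mb
tutorial video: 4.372 Mbps × 2400 s = 10492.8 Mb
sports highlight package: 24.472 Mbps × 540 s = 13214.9 Mb
Total: 34930.2 Mb = 4366.3 MB.
= 4.366 GB.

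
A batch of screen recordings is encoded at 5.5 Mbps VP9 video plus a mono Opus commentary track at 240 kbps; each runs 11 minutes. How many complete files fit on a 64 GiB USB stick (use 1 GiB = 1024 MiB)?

145

11 min = 660 s
Audio: 240 kbps = 0.240 Mbps.
Total bitrate: 5.740 Mbps.
Per item: 5.740 Mbps × 660 s = 3,788 Mb = 473.6 MB.
Capacity: 64 GiB = 549,756 Mb; 145.12 items → 145 complete.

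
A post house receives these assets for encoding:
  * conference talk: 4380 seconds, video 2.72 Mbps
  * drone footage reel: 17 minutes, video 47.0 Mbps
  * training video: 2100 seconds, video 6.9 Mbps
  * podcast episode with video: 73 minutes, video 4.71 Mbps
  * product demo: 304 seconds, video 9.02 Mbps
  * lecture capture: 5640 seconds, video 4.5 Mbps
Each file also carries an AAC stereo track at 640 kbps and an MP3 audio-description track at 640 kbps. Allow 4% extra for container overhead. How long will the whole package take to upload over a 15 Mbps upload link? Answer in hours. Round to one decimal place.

Audio total: 640 + 640 = 1280 kbps = 1.280 Mbps.
conference talk: 4.000 Mbps × 4380 s × 1.04 = 18220.8 Mb
drone footage reel: 48.280 Mbps × 1020 s × 1.04 = 51215.4 Mb
training video: 8.180 Mbps × 2100 s × 1.04 = 17865.1 Mb
podcast episode with video: 5.990 Mbps × 4380 s × 1.04 = 27285.6 Mb
product demo: 10.300 Mbps × 304 s × 1.04 = 3256.4 Mb
lecture capture: 5.780 Mbps × 5640 s × 1.04 = 33903.2 Mb
Total: 151746.6 Mb = 18968.3 MB.
At 15 Mbps: 151746.6 / 15 = 10116 s ≈ 2.81 hours.

2.8 hours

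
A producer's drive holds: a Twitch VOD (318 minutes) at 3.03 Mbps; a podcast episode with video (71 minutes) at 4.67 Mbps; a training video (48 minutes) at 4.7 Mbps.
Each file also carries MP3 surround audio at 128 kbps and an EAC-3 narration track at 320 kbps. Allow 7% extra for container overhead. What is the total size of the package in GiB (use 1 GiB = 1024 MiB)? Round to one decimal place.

12.8 GiB

Audio total: 128 + 320 = 448 kbps = 0.448 Mbps.
Twitch VOD: 3.478 Mbps × 19080 s × 1.07 = 71005.5 Mb
podcast episode with video: 5.118 Mbps × 4260 s × 1.07 = 23328.9 Mb
training video: 5.148 Mbps × 2880 s × 1.07 = 15864.1 Mb
Total: 110198.4 Mb = 13774.8 MB.
= 12.83 GiB.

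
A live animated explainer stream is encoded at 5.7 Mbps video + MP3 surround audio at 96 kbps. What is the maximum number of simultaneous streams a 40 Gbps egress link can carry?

Audio: 96 kbps = 0.096 Mbps.
Per-viewer media rate: 5.796 Mbps.
40 Gbps = 40,000 Mbps; 40,000 / 5.796 = 6901.31 → 6901 viewers.

6901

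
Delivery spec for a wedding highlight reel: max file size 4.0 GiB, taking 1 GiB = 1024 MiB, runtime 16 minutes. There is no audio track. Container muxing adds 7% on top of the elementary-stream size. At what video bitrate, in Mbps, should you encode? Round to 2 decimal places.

33.45 Mbps

Budget: 4.0 GiB = 34359.7 Mb.
Stream payload after overhead: 34359.7 / 1.07 = 32111.9 Mb.
16 min = 960 s
Total bitrate budget: 32111.9 Mb / 960 s = 33.450 Mbps.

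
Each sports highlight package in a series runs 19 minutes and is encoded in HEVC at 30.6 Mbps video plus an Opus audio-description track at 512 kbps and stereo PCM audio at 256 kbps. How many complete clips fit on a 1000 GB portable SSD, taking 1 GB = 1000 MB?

19 min = 1140 s
Audio total: 512 + 256 = 768 kbps = 0.768 Mbps.
Total bitrate: 31.368 Mbps.
Per item: 31.368 Mbps × 1140 s = 35,760 Mb = 4,470 MB.
Capacity: 1000 GB = 8,000,000 Mb; 223.72 items → 223 complete.

223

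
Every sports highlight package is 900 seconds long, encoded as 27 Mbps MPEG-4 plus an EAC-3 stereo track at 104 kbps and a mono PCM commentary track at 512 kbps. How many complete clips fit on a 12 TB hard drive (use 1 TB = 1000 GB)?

3862

Audio total: 104 + 512 = 616 kbps = 0.616 Mbps.
Total bitrate: 27.616 Mbps.
Per item: 27.616 Mbps × 900 s = 24,854 Mb = 3,107 MB.
Capacity: 12 TB = 96,000,000 Mb; 3862.50 items → 3862 complete.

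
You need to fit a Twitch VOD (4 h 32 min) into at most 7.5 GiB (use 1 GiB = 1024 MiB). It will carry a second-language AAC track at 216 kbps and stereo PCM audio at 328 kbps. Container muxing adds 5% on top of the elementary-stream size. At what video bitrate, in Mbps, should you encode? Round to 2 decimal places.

3.22 Mbps

Budget: 7.5 GiB = 64424.5 Mb.
Stream payload after overhead: 64424.5 / 1.05 = 61356.7 Mb.
4 h 32 min = 272 min = 16320 s
Total bitrate budget: 61356.7 Mb / 16320 s = 3.760 Mbps.
Audio total: 216 + 328 = 544 kbps = 0.544 Mbps.
Video: 3.760 − 0.544 = 3.216 Mbps.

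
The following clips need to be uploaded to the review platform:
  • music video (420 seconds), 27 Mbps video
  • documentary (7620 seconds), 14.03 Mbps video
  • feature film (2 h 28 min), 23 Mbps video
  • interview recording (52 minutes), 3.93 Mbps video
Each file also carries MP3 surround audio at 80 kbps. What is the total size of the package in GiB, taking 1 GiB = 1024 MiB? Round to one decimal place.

39.2 GiB

Audio: 80 kbps = 0.080 Mbps.
music video: 27.080 Mbps × 420 s = 11373.6 Mb
documentary: 14.110 Mbps × 7620 s = 107518.2 Mb
feature film: 23.080 Mbps × 8880 s = 204950.4 Mb
interview recording: 4.010 Mbps × 3120 s = 12511.2 Mb
Total: 336353.4 Mb = 42044.2 MB.
= 39.16 GiB.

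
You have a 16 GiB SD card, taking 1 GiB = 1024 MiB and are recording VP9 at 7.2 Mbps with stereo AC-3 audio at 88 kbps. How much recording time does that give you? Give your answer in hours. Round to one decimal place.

5.2 hours

Audio: 88 kbps = 0.088 Mbps.
Total bitrate: 7.2 + 0.088 = 7.288 Mbps.
Capacity: 16 GiB = 137,439 Mb.
Recording time: 137,439 / 7.288 = 18,858 s ≈ 5.24 hours.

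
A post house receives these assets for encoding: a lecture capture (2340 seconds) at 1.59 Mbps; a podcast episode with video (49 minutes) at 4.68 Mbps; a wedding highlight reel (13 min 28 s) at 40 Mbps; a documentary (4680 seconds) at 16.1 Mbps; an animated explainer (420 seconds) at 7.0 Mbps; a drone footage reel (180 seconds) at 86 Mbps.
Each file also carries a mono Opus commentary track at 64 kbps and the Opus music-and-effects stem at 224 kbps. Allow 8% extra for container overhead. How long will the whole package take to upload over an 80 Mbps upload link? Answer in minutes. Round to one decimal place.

Audio total: 64 + 224 = 288 kbps = 0.288 Mbps.
lecture capture: 1.878 Mbps × 2340 s × 1.08 = 4746.1 Mb
podcast episode with video: 4.968 Mbps × 2940 s × 1.08 = 15774.4 Mb
wedding highlight reel: 40.288 Mbps × 808 s × 1.08 = 35156.9 Mb
documentary: 16.388 Mbps × 4680 s × 1.08 = 82831.5 Mb
animated explainer: 7.288 Mbps × 420 s × 1.08 = 3305.8 Mb
drone footage reel: 86.288 Mbps × 180 s × 1.08 = 16774.4 Mb
Total: 158589.1 Mb = 19823.6 MB.
At 80 Mbps: 158589.1 / 80 = 1982 s ≈ 33 minutes.

33.0 minutes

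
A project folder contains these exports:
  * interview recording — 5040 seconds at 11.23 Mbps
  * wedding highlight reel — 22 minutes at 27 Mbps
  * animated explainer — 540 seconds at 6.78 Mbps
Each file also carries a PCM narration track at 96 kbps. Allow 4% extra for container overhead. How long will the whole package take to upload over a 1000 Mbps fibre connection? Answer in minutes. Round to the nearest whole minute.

2 minutes

Audio: 96 kbps = 0.096 Mbps.
interview recording: 11.326 Mbps × 5040 s × 1.04 = 59366.4 Mb
wedding highlight reel: 27.096 Mbps × 1320 s × 1.04 = 37197.4 Mb
animated explainer: 6.876 Mbps × 540 s × 1.04 = 3861.6 Mb
Total: 100425.3 Mb = 12553.2 MB.
At 1000 Mbps: 100425.3 / 1000 = 100 s ≈ 1.67 minutes.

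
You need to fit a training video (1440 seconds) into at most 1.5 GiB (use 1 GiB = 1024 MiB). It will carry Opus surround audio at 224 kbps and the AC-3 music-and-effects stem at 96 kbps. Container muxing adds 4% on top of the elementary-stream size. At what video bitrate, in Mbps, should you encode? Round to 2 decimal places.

8.28 Mbps

Budget: 1.5 GiB = 12884.9 Mb.
Stream payload after overhead: 12884.9 / 1.04 = 12389.3 Mb.
Total bitrate budget: 12389.3 Mb / 1440 s = 8.604 Mbps.
Audio total: 224 + 96 = 320 kbps = 0.320 Mbps.
Video: 8.604 − 0.320 = 8.284 Mbps.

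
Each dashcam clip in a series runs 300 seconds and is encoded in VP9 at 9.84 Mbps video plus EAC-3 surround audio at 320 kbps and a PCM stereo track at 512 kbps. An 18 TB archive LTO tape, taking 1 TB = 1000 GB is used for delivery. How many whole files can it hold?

44977

Audio total: 320 + 512 = 832 kbps = 0.832 Mbps.
Total bitrate: 10.672 Mbps.
Per item: 10.672 Mbps × 300 s = 3,202 Mb = 400.2 MB.
Capacity: 18 TB = 144,000,000 Mb; 44977.51 items → 44977 complete.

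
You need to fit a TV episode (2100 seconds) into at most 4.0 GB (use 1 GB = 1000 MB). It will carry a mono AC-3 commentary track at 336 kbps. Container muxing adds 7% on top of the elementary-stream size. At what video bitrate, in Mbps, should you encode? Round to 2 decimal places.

Budget: 4.0 GB = 32000.0 Mb.
Stream payload after overhead: 32000.0 / 1.07 = 29906.5 Mb.
Total bitrate budget: 29906.5 Mb / 2100 s = 14.241 Mbps.
Audio: 336 kbps = 0.336 Mbps.
Video: 14.241 − 0.336 = 13.905 Mbps.

13.91 Mbps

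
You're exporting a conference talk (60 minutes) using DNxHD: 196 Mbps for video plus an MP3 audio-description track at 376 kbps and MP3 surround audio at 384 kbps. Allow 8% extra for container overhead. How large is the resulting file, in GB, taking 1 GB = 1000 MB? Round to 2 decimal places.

95.63 GB

60 min = 3600 s
Audio total: 376 + 384 = 760 kbps = 0.760 Mbps.
Total bitrate: 196 + 0.760 = 196.760 Mbps.
Stream data: 196.760 Mbps × 3600 s = 708336.0 Mb.
With 8% container overhead: ×1.08.
765,003 Mb ÷ 8 = 95,625 MB → 95.63 GB.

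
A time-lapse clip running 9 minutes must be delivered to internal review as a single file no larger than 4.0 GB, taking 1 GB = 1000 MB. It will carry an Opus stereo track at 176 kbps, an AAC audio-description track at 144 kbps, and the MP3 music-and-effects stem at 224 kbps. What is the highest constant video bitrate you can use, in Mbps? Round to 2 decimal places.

Budget: 4.0 GB = 32000.0 Mb.
9 min = 540 s
Total bitrate budget: 32000.0 Mb / 540 s = 59.259 Mbps.
Audio total: 176 + 144 + 224 = 544 kbps = 0.544 Mbps.
Video: 59.259 − 0.544 = 58.715 Mbps.

58.72 Mbps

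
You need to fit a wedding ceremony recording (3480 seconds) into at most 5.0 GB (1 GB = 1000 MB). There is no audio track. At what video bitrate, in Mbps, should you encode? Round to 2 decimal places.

11.49 Mbps

Budget: 5.0 GB = 40000.0 Mb.
Total bitrate budget: 40000.0 Mb / 3480 s = 11.494 Mbps.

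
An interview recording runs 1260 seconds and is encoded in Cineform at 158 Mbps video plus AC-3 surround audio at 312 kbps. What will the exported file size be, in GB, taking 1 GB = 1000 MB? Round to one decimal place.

24.9 GB

Audio: 312 kbps = 0.312 Mbps.
Total bitrate: 158 + 0.312 = 158.312 Mbps.
Stream data: 158.312 Mbps × 1260 s = 199473.1 Mb.
199,473 Mb ÷ 8 = 24,934 MB → 24.93 GB.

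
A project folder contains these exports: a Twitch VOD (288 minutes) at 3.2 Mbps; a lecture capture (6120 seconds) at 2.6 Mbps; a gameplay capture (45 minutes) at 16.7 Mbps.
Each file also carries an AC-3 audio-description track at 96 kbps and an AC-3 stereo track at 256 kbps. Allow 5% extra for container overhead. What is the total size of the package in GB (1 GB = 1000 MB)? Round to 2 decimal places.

Audio total: 96 + 256 = 352 kbps = 0.352 Mbps.
Twitch VOD: 3.552 Mbps × 17280 s × 1.05 = 64447.5 Mb
lecture capture: 2.952 Mbps × 6120 s × 1.05 = 18969.6 Mb
gameplay capture: 17.052 Mbps × 2700 s × 1.05 = 48342.4 Mb
Total: 131759.5 Mb = 16469.9 MB.
= 16.47 GB.

16.47 GB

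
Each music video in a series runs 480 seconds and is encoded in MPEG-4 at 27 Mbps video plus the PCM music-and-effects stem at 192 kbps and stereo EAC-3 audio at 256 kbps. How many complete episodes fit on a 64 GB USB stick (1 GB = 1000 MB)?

Audio total: 192 + 256 = 448 kbps = 0.448 Mbps.
Total bitrate: 27.448 Mbps.
Per item: 27.448 Mbps × 480 s = 13,175 Mb = 1,647 MB.
Capacity: 64 GB = 512,000 Mb; 38.86 items → 38 complete.

38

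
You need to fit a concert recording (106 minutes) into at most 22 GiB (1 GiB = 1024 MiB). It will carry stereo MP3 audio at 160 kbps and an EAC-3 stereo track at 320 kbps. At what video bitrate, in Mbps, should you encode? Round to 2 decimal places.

29.23 Mbps

Budget: 22 GiB = 188978.6 Mb.
106 min = 6360 s
Total bitrate budget: 188978.6 Mb / 6360 s = 29.714 Mbps.
Audio total: 160 + 320 = 480 kbps = 0.480 Mbps.
Video: 29.714 − 0.480 = 29.234 Mbps.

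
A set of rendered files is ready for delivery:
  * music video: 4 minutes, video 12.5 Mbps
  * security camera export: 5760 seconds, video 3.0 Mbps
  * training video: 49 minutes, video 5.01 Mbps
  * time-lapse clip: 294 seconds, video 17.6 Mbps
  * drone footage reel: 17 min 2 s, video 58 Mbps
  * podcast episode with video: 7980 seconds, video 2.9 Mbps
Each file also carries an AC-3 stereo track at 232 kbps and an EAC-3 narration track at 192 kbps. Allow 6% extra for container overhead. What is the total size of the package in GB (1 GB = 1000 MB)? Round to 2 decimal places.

Audio total: 232 + 192 = 424 kbps = 0.424 Mbps.
music video: 12.924 Mbps × 240 s × 1.06 = 3287.9 Mb
security camera export: 3.424 Mbps × 5760 s × 1.06 = 20905.6 Mb
training video: 5.434 Mbps × 2940 s × 1.06 = 16934.5 Mb
time-lapse clip: 18.024 Mbps × 294 s × 1.06 = 5617.0 Mb
drone footage reel: 58.424 Mbps × 1022 s × 1.06 = 63291.9 Mb
podcast episode with video: 3.324 Mbps × 7980 s × 1.06 = 28117.1 Mb
Total: 138153.9 Mb = 17269.2 MB.
= 17.27 GB.

17.27 GB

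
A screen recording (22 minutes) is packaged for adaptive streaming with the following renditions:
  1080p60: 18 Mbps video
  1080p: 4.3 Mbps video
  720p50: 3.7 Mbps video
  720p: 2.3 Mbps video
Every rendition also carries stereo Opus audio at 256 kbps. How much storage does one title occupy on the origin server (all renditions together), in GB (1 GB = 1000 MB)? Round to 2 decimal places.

22 min = 1320 s
Audio: 256 kbps = 0.256 Mbps.
Sum of rendition bitrates: (18+0.256) + (4.3+0.256) + (3.7+0.256) + (2.3+0.256) = 29.324 Mbps.
× 1320 s = 38,708 Mb = 4,838 MB = 4.838 GB.

4.84 GB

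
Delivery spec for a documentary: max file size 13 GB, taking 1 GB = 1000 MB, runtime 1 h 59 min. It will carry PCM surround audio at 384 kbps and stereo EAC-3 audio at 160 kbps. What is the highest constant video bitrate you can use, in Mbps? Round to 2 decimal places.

14.02 Mbps

Budget: 13 GB = 104000.0 Mb.
1 h 59 min = 119 min = 7140 s
Total bitrate budget: 104000.0 Mb / 7140 s = 14.566 Mbps.
Audio total: 384 + 160 = 544 kbps = 0.544 Mbps.
Video: 14.566 − 0.544 = 14.022 Mbps.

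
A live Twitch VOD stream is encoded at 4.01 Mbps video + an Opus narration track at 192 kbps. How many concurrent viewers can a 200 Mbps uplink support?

Audio: 192 kbps = 0.192 Mbps.
Per-viewer media rate: 4.202 Mbps.
200 Mbps = 200.0 Mbps; 200.0 / 4.202 = 47.60 → 47 viewers.

47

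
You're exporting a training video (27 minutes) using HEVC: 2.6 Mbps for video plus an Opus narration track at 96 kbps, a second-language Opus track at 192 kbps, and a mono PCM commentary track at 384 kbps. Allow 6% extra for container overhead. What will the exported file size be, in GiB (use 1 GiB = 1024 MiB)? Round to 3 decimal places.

27 min = 1620 s
Audio total: 96 + 192 + 384 = 672 kbps = 0.672 Mbps.
Total bitrate: 2.6 + 0.672 = 3.272 Mbps.
Stream data: 3.272 Mbps × 1620 s = 5300.6 Mb.
With 6% container overhead: ×1.06.
5,619 Mb = 702,334,800 bytes ÷ 1,073,741,824 = 0.6541 GiB.

0.654 GiB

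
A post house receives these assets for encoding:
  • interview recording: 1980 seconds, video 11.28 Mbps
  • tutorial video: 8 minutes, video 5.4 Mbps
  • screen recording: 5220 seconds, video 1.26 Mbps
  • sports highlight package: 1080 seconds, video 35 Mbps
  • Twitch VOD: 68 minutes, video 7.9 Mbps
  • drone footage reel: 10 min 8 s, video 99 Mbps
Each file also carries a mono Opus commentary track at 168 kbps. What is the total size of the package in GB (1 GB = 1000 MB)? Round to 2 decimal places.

Audio: 168 kbps = 0.168 Mbps.
interview recording: 11.448 Mbps × 1980 s = 22667.0 Mb
tutorial video: 5.568 Mbps × 480 s = 2672.6 Mb
screen recording: 1.428 Mbps × 5220 s = 7454.2 Mb
sports highlight package: 35.168 Mbps × 1080 s = 37981.4 Mb
Twitch VOD: 8.068 Mbps × 4080 s = 32917.4 Mb
drone footage reel: 99.168 Mbps × 608 s = 60294.1 Mb
Total: 163986.9 Mb = 20498.4 MB.
= 20.50 GB.

20.50 GB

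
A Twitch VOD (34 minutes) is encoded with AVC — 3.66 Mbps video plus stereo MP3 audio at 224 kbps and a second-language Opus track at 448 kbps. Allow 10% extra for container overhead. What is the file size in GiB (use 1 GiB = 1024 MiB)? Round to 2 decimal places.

34 min = 2040 s
Audio total: 224 + 448 = 672 kbps = 0.672 Mbps.
Total bitrate: 3.66 + 0.672 = 4.332 Mbps.
Stream data: 4.332 Mbps × 2040 s = 8837.3 Mb.
With 10% container overhead: ×1.10.
9,721 Mb = 1,215,126,000 bytes ÷ 1,073,741,824 = 1.132 GiB.

1.13 GiB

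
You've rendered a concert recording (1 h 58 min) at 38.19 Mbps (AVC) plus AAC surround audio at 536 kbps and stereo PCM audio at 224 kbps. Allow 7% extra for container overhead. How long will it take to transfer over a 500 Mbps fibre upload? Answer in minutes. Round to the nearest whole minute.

1 h 58 min = 118 min = 7080 s
Audio total: 536 + 224 = 760 kbps = 0.760 Mbps.
Total bitrate: 38.950 Mbps.
File: 38.950 Mbps × 7080 s = 275766.0 Mb.
With 7% container overhead: ×1.07. → 295069.6 Mb.
At 500 Mbps: 295069.6 / 500 = 590.1 s ≈ 9.84 minutes.

10 minutes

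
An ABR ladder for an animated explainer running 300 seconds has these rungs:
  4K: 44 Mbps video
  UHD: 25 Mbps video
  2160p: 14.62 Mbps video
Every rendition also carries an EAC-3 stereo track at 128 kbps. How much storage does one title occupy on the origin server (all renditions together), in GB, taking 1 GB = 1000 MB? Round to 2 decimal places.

Audio: 128 kbps = 0.128 Mbps.
Sum of rendition bitrates: (44+0.128) + (25+0.128) + (14.62+0.128) = 84.004 Mbps.
× 300 s = 25,201 Mb = 3,150 MB = 3.150 GB.

3.15 GB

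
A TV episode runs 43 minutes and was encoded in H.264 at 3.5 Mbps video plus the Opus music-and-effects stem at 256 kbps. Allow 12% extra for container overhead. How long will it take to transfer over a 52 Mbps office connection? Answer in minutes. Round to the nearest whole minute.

43 min = 2580 s
Audio: 256 kbps = 0.256 Mbps.
Total bitrate: 3.756 Mbps.
File: 3.756 Mbps × 2580 s = 9690.5 Mb.
With 12% container overhead: ×1.12. → 10853.3 Mb.
At 52 Mbps: 10853.3 / 52 = 208.7 s ≈ 3.48 minutes.

3 minutes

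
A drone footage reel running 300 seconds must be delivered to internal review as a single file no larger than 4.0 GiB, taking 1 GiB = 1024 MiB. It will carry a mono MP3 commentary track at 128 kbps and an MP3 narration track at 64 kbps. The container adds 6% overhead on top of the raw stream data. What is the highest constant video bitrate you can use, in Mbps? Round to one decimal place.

Budget: 4.0 GiB = 34359.7 Mb.
Stream payload after overhead: 34359.7 / 1.06 = 32414.8 Mb.
Total bitrate budget: 32414.8 Mb / 300 s = 108.049 Mbps.
Audio total: 128 + 64 = 192 kbps = 0.192 Mbps.
Video: 108.049 − 0.192 = 107.857 Mbps.

107.9 Mbps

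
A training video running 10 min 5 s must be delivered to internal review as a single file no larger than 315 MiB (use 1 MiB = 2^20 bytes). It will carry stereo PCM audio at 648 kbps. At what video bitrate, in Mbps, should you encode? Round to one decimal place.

Budget: 315 MiB = 2642.4 Mb.
10 min 5 s = 605 s
Total bitrate budget: 2642.4 Mb / 605 s = 4.368 Mbps.
Audio: 648 kbps = 0.648 Mbps.
Video: 4.368 − 0.648 = 3.720 Mbps.

3.7 Mbps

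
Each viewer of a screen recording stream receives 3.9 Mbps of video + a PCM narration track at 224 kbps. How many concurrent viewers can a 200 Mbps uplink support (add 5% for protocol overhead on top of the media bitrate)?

46

Audio: 224 kbps = 0.224 Mbps.
Per-viewer media rate: 4.124 Mbps.
On the wire with 5% overhead: 4.330 Mbps.
200 Mbps = 200.0 Mbps; 200.0 / 4.330 = 46.19 → 46 viewers.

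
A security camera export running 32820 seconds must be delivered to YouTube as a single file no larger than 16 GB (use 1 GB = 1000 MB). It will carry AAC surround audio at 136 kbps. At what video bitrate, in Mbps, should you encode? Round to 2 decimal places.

Budget: 16 GB = 128000.0 Mb.
Total bitrate budget: 128000.0 Mb / 32820 s = 3.900 Mbps.
Audio: 136 kbps = 0.136 Mbps.
Video: 3.900 − 0.136 = 3.764 Mbps.

3.76 Mbps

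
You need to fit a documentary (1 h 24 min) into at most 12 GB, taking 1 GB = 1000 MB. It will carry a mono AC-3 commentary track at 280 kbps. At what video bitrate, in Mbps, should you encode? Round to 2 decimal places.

18.77 Mbps

Budget: 12 GB = 96000.0 Mb.
1 h 24 min = 84 min = 5040 s
Total bitrate budget: 96000.0 Mb / 5040 s = 19.048 Mbps.
Audio: 280 kbps = 0.280 Mbps.
Video: 19.048 − 0.280 = 18.768 Mbps.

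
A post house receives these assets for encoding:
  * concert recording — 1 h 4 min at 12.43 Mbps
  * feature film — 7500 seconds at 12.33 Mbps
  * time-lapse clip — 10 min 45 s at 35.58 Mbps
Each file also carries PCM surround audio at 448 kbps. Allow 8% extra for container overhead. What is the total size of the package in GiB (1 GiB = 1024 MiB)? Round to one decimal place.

21.2 GiB

Audio: 448 kbps = 0.448 Mbps.
concert recording: 12.878 Mbps × 3840 s × 1.08 = 53407.6 Mb
feature film: 12.778 Mbps × 7500 s × 1.08 = 103501.8 Mb
time-lapse clip: 36.028 Mbps × 645 s × 1.08 = 25097.1 Mb
Total: 182006.5 Mb = 22750.8 MB.
= 21.19 GiB.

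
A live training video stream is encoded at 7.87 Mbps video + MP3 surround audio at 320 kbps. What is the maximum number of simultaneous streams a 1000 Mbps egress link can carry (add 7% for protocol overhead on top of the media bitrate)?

114

Audio: 320 kbps = 0.320 Mbps.
Per-viewer media rate: 8.190 Mbps.
On the wire with 7% overhead: 8.763 Mbps.
1000 Mbps = 1,000 Mbps; 1,000 / 8.763 = 114.11 → 114 viewers.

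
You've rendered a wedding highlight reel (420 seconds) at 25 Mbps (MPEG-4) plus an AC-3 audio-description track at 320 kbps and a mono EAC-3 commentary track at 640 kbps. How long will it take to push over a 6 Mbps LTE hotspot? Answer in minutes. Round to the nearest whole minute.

Audio total: 320 + 640 = 960 kbps = 0.960 Mbps.
Total bitrate: 25.960 Mbps.
File: 25.960 Mbps × 420 s = 10903.2 Mb.
At 6 Mbps: 10903.2 / 6 = 1817.2 s ≈ 30.3 minutes.

30 minutes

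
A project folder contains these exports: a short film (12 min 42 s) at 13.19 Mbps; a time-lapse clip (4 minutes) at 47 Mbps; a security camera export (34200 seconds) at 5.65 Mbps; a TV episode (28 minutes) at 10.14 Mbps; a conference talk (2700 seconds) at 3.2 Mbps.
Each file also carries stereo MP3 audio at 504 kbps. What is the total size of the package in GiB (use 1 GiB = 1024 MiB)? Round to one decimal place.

30.3 GiB

Audio: 504 kbps = 0.504 Mbps.
short film: 13.694 Mbps × 762 s = 10434.8 Mb
time-lapse clip: 47.504 Mbps × 240 s = 11401.0 Mb
security camera export: 6.154 Mbps × 34200 s = 210466.8 Mb
TV episode: 10.644 Mbps × 1680 s = 17881.9 Mb
conference talk: 3.704 Mbps × 2700 s = 10000.8 Mb
Total: 260185.3 Mb = 32523.2 MB.
= 30.29 GiB.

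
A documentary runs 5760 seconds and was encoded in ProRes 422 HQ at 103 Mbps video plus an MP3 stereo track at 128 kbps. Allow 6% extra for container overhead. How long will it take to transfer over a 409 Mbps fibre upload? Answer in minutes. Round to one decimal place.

25.7 minutes

Audio: 128 kbps = 0.128 Mbps.
Total bitrate: 103.128 Mbps.
File: 103.128 Mbps × 5760 s = 594017.3 Mb.
With 6% container overhead: ×1.06. → 629658.3 Mb.
At 409 Mbps: 629658.3 / 409 = 1539.5 s ≈ 25.7 minutes.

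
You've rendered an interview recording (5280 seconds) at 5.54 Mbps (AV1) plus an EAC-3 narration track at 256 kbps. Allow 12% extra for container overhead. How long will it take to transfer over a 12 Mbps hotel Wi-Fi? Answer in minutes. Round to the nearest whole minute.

Audio: 256 kbps = 0.256 Mbps.
Total bitrate: 5.796 Mbps.
File: 5.796 Mbps × 5280 s = 30602.9 Mb.
With 12% container overhead: ×1.12. → 34275.2 Mb.
At 12 Mbps: 34275.2 / 12 = 2856.3 s ≈ 47.6 minutes.

48 minutes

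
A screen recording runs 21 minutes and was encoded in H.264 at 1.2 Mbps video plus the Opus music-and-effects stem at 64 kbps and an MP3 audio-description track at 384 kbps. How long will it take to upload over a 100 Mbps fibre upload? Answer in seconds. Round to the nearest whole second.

21 min = 1260 s
Audio total: 64 + 384 = 448 kbps = 0.448 Mbps.
Total bitrate: 1.648 Mbps.
File: 1.648 Mbps × 1260 s = 2076.5 Mb.
At 100 Mbps: 2076.5 / 100 = 20.8 s ≈ 20.8 seconds.

21 seconds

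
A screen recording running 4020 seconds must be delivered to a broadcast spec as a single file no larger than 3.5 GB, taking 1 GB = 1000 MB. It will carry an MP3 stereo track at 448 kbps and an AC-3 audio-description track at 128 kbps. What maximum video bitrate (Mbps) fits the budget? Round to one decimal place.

6.4 Mbps

Budget: 3.5 GB = 28000.0 Mb.
Total bitrate budget: 28000.0 Mb / 4020 s = 6.965 Mbps.
Audio total: 448 + 128 = 576 kbps = 0.576 Mbps.
Video: 6.965 − 0.576 = 6.389 Mbps.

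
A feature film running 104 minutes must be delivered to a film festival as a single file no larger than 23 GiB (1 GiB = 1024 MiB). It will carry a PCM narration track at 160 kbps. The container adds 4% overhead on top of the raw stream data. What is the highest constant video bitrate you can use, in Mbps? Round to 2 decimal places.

30.28 Mbps

Budget: 23 GiB = 197568.5 Mb.
Stream payload after overhead: 197568.5 / 1.04 = 189969.7 Mb.
104 min = 6240 s
Total bitrate budget: 189969.7 Mb / 6240 s = 30.444 Mbps.
Audio: 160 kbps = 0.160 Mbps.
Video: 30.444 − 0.160 = 30.284 Mbps.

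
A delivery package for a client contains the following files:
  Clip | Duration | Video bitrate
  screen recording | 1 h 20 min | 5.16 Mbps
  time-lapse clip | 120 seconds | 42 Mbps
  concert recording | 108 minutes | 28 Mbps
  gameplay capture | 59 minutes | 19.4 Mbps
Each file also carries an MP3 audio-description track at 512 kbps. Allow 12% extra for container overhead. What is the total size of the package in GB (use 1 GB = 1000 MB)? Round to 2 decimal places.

Audio: 512 kbps = 0.512 Mbps.
screen recording: 5.672 Mbps × 4800 s × 1.12 = 30492.7 Mb
time-lapse clip: 42.512 Mbps × 120 s × 1.12 = 5713.6 Mb
concert recording: 28.512 Mbps × 6480 s × 1.12 = 206928.7 Mb
gameplay capture: 19.912 Mbps × 3540 s × 1.12 = 78947.1 Mb
Total: 322082.1 Mb = 40260.3 MB.
= 40.26 GB.

40.26 GB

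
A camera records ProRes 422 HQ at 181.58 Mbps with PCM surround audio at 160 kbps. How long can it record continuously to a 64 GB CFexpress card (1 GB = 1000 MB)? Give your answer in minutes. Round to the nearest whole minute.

47 minutes

Audio: 160 kbps = 0.160 Mbps.
Total bitrate: 181.58 + 0.160 = 181.740 Mbps.
Capacity: 64 GB = 512,000 Mb.
Recording time: 512,000 / 181.740 = 2,817 s ≈ 47.0 minutes.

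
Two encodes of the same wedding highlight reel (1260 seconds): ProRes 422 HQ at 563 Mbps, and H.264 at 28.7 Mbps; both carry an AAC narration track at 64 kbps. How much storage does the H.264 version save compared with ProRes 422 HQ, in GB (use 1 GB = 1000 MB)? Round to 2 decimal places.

84.15 GB

Audio: 64 kbps = 0.064 Mbps.
ProRes 422 HQ: 563.064 Mbps × 1260 s = 709460.6 Mb = 88.683 GB.
H.264: 28.764 Mbps × 1260 s = 36242.6 Mb = 4.530 GB.
Saving: 88.683 − 4.530 = 84.152 GB.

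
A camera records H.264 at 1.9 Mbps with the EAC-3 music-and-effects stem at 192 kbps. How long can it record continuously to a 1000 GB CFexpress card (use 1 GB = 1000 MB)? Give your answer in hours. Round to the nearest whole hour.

Audio: 192 kbps = 0.192 Mbps.
Total bitrate: 1.9 + 0.192 = 2.092 Mbps.
Capacity: 1000 GB = 8,000,000 Mb.
Recording time: 8,000,000 / 2.092 = 3,824,092 s ≈ 1,062 hours.

1062 hours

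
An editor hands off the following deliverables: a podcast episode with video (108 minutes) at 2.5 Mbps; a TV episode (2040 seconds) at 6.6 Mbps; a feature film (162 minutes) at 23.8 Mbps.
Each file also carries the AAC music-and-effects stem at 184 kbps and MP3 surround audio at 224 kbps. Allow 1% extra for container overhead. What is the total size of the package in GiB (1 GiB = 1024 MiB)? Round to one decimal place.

Audio total: 184 + 224 = 408 kbps = 0.408 Mbps.
podcast episode with video: 2.908 Mbps × 6480 s × 1.01 = 19032.3 Mb
TV episode: 7.008 Mbps × 2040 s × 1.01 = 14439.3 Mb
feature film: 24.208 Mbps × 9720 s × 1.01 = 237654.8 Mb
Total: 271126.3 Mb = 33890.8 MB.
= 31.56 GiB.

31.6 GiB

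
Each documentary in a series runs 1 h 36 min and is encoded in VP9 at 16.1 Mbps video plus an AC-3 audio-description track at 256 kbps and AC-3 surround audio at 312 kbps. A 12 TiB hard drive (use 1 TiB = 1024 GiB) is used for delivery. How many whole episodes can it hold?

1 h 36 min = 96 min = 5760 s
Audio total: 256 + 312 = 568 kbps = 0.568 Mbps.
Total bitrate: 16.668 Mbps.
Per item: 16.668 Mbps × 5760 s = 96,008 Mb = 12,001 MB.
Capacity: 12 TiB = 105,553,116 Mb; 1099.42 items → 1099 complete.

1099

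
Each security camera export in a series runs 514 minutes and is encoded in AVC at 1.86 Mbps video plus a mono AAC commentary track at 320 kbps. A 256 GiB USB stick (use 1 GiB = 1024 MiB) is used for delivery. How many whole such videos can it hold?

514 min = 30840 s
Audio: 320 kbps = 0.320 Mbps.
Total bitrate: 2.180 Mbps.
Per item: 2.180 Mbps × 30840 s = 67,231 Mb = 8,404 MB.
Capacity: 256 GiB = 2,199,023 Mb; 32.71 items → 32 complete.

32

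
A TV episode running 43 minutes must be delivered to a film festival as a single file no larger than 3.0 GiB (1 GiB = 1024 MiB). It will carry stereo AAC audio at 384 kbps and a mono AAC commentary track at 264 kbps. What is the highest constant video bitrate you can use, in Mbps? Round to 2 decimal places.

9.34 Mbps

Budget: 3.0 GiB = 25769.8 Mb.
43 min = 2580 s
Total bitrate budget: 25769.8 Mb / 2580 s = 9.988 Mbps.
Audio total: 384 + 264 = 648 kbps = 0.648 Mbps.
Video: 9.988 − 0.648 = 9.340 Mbps.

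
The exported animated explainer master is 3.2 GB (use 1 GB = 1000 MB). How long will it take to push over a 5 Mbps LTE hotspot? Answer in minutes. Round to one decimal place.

85.3 minutes

File: 3.2 GB = 25600.0 Mb.
At 5 Mbps: 25600.0 / 5 = 5120.0 s ≈ 85.3 minutes.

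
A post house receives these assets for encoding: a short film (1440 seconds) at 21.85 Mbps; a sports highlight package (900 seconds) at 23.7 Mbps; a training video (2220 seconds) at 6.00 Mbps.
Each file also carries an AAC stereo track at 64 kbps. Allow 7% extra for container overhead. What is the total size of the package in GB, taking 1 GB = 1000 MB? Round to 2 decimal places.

Audio: 64 kbps = 0.064 Mbps.
short film: 21.914 Mbps × 1440 s × 1.07 = 33765.1 Mb
sports highlight package: 23.764 Mbps × 900 s × 1.07 = 22884.7 Mb
training video: 6.064 Mbps × 2220 s × 1.07 = 14404.4 Mb
Total: 71054.2 Mb = 8881.8 MB.
= 8.882 GB.

8.88 GB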